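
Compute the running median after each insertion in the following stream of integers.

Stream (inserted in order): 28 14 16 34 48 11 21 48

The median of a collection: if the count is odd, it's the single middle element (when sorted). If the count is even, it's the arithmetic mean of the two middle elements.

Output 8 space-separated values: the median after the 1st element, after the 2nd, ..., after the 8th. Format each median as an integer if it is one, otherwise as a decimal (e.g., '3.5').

Answer: 28 21 16 22 28 22 21 24.5

Derivation:
Step 1: insert 28 -> lo=[28] (size 1, max 28) hi=[] (size 0) -> median=28
Step 2: insert 14 -> lo=[14] (size 1, max 14) hi=[28] (size 1, min 28) -> median=21
Step 3: insert 16 -> lo=[14, 16] (size 2, max 16) hi=[28] (size 1, min 28) -> median=16
Step 4: insert 34 -> lo=[14, 16] (size 2, max 16) hi=[28, 34] (size 2, min 28) -> median=22
Step 5: insert 48 -> lo=[14, 16, 28] (size 3, max 28) hi=[34, 48] (size 2, min 34) -> median=28
Step 6: insert 11 -> lo=[11, 14, 16] (size 3, max 16) hi=[28, 34, 48] (size 3, min 28) -> median=22
Step 7: insert 21 -> lo=[11, 14, 16, 21] (size 4, max 21) hi=[28, 34, 48] (size 3, min 28) -> median=21
Step 8: insert 48 -> lo=[11, 14, 16, 21] (size 4, max 21) hi=[28, 34, 48, 48] (size 4, min 28) -> median=24.5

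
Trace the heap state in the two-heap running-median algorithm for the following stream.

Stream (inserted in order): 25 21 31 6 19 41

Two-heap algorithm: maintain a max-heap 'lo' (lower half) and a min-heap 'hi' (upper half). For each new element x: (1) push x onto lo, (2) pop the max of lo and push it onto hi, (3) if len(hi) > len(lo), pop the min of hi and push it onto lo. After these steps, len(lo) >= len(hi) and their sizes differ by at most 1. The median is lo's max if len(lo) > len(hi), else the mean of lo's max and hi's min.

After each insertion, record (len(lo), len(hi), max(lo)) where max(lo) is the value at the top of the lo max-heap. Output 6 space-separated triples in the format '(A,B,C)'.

Step 1: insert 25 -> lo=[25] hi=[] -> (len(lo)=1, len(hi)=0, max(lo)=25)
Step 2: insert 21 -> lo=[21] hi=[25] -> (len(lo)=1, len(hi)=1, max(lo)=21)
Step 3: insert 31 -> lo=[21, 25] hi=[31] -> (len(lo)=2, len(hi)=1, max(lo)=25)
Step 4: insert 6 -> lo=[6, 21] hi=[25, 31] -> (len(lo)=2, len(hi)=2, max(lo)=21)
Step 5: insert 19 -> lo=[6, 19, 21] hi=[25, 31] -> (len(lo)=3, len(hi)=2, max(lo)=21)
Step 6: insert 41 -> lo=[6, 19, 21] hi=[25, 31, 41] -> (len(lo)=3, len(hi)=3, max(lo)=21)

Answer: (1,0,25) (1,1,21) (2,1,25) (2,2,21) (3,2,21) (3,3,21)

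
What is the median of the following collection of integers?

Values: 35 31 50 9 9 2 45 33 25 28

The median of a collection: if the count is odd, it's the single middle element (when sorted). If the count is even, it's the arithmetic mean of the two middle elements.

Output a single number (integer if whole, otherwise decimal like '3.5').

Step 1: insert 35 -> lo=[35] (size 1, max 35) hi=[] (size 0) -> median=35
Step 2: insert 31 -> lo=[31] (size 1, max 31) hi=[35] (size 1, min 35) -> median=33
Step 3: insert 50 -> lo=[31, 35] (size 2, max 35) hi=[50] (size 1, min 50) -> median=35
Step 4: insert 9 -> lo=[9, 31] (size 2, max 31) hi=[35, 50] (size 2, min 35) -> median=33
Step 5: insert 9 -> lo=[9, 9, 31] (size 3, max 31) hi=[35, 50] (size 2, min 35) -> median=31
Step 6: insert 2 -> lo=[2, 9, 9] (size 3, max 9) hi=[31, 35, 50] (size 3, min 31) -> median=20
Step 7: insert 45 -> lo=[2, 9, 9, 31] (size 4, max 31) hi=[35, 45, 50] (size 3, min 35) -> median=31
Step 8: insert 33 -> lo=[2, 9, 9, 31] (size 4, max 31) hi=[33, 35, 45, 50] (size 4, min 33) -> median=32
Step 9: insert 25 -> lo=[2, 9, 9, 25, 31] (size 5, max 31) hi=[33, 35, 45, 50] (size 4, min 33) -> median=31
Step 10: insert 28 -> lo=[2, 9, 9, 25, 28] (size 5, max 28) hi=[31, 33, 35, 45, 50] (size 5, min 31) -> median=29.5

Answer: 29.5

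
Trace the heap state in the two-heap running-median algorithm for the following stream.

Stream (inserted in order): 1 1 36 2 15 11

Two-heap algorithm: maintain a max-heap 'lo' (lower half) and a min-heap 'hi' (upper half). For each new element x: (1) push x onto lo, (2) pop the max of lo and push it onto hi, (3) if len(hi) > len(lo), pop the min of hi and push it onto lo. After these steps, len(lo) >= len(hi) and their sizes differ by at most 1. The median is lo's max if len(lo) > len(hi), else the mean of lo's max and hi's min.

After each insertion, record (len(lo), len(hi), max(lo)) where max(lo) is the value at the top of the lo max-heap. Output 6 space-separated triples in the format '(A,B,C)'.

Answer: (1,0,1) (1,1,1) (2,1,1) (2,2,1) (3,2,2) (3,3,2)

Derivation:
Step 1: insert 1 -> lo=[1] hi=[] -> (len(lo)=1, len(hi)=0, max(lo)=1)
Step 2: insert 1 -> lo=[1] hi=[1] -> (len(lo)=1, len(hi)=1, max(lo)=1)
Step 3: insert 36 -> lo=[1, 1] hi=[36] -> (len(lo)=2, len(hi)=1, max(lo)=1)
Step 4: insert 2 -> lo=[1, 1] hi=[2, 36] -> (len(lo)=2, len(hi)=2, max(lo)=1)
Step 5: insert 15 -> lo=[1, 1, 2] hi=[15, 36] -> (len(lo)=3, len(hi)=2, max(lo)=2)
Step 6: insert 11 -> lo=[1, 1, 2] hi=[11, 15, 36] -> (len(lo)=3, len(hi)=3, max(lo)=2)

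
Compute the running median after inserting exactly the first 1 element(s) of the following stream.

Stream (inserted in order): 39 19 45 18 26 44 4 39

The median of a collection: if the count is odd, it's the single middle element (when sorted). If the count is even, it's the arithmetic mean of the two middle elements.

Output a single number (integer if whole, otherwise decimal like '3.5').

Answer: 39

Derivation:
Step 1: insert 39 -> lo=[39] (size 1, max 39) hi=[] (size 0) -> median=39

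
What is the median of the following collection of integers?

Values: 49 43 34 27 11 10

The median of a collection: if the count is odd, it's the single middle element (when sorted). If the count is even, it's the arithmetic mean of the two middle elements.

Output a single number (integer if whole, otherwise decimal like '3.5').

Answer: 30.5

Derivation:
Step 1: insert 49 -> lo=[49] (size 1, max 49) hi=[] (size 0) -> median=49
Step 2: insert 43 -> lo=[43] (size 1, max 43) hi=[49] (size 1, min 49) -> median=46
Step 3: insert 34 -> lo=[34, 43] (size 2, max 43) hi=[49] (size 1, min 49) -> median=43
Step 4: insert 27 -> lo=[27, 34] (size 2, max 34) hi=[43, 49] (size 2, min 43) -> median=38.5
Step 5: insert 11 -> lo=[11, 27, 34] (size 3, max 34) hi=[43, 49] (size 2, min 43) -> median=34
Step 6: insert 10 -> lo=[10, 11, 27] (size 3, max 27) hi=[34, 43, 49] (size 3, min 34) -> median=30.5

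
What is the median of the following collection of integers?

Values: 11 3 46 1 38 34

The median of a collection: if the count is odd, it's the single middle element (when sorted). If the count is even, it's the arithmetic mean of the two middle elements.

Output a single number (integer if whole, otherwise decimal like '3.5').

Answer: 22.5

Derivation:
Step 1: insert 11 -> lo=[11] (size 1, max 11) hi=[] (size 0) -> median=11
Step 2: insert 3 -> lo=[3] (size 1, max 3) hi=[11] (size 1, min 11) -> median=7
Step 3: insert 46 -> lo=[3, 11] (size 2, max 11) hi=[46] (size 1, min 46) -> median=11
Step 4: insert 1 -> lo=[1, 3] (size 2, max 3) hi=[11, 46] (size 2, min 11) -> median=7
Step 5: insert 38 -> lo=[1, 3, 11] (size 3, max 11) hi=[38, 46] (size 2, min 38) -> median=11
Step 6: insert 34 -> lo=[1, 3, 11] (size 3, max 11) hi=[34, 38, 46] (size 3, min 34) -> median=22.5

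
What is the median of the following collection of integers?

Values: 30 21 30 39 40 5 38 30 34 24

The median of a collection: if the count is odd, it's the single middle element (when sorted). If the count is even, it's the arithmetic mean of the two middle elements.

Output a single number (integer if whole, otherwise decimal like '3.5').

Step 1: insert 30 -> lo=[30] (size 1, max 30) hi=[] (size 0) -> median=30
Step 2: insert 21 -> lo=[21] (size 1, max 21) hi=[30] (size 1, min 30) -> median=25.5
Step 3: insert 30 -> lo=[21, 30] (size 2, max 30) hi=[30] (size 1, min 30) -> median=30
Step 4: insert 39 -> lo=[21, 30] (size 2, max 30) hi=[30, 39] (size 2, min 30) -> median=30
Step 5: insert 40 -> lo=[21, 30, 30] (size 3, max 30) hi=[39, 40] (size 2, min 39) -> median=30
Step 6: insert 5 -> lo=[5, 21, 30] (size 3, max 30) hi=[30, 39, 40] (size 3, min 30) -> median=30
Step 7: insert 38 -> lo=[5, 21, 30, 30] (size 4, max 30) hi=[38, 39, 40] (size 3, min 38) -> median=30
Step 8: insert 30 -> lo=[5, 21, 30, 30] (size 4, max 30) hi=[30, 38, 39, 40] (size 4, min 30) -> median=30
Step 9: insert 34 -> lo=[5, 21, 30, 30, 30] (size 5, max 30) hi=[34, 38, 39, 40] (size 4, min 34) -> median=30
Step 10: insert 24 -> lo=[5, 21, 24, 30, 30] (size 5, max 30) hi=[30, 34, 38, 39, 40] (size 5, min 30) -> median=30

Answer: 30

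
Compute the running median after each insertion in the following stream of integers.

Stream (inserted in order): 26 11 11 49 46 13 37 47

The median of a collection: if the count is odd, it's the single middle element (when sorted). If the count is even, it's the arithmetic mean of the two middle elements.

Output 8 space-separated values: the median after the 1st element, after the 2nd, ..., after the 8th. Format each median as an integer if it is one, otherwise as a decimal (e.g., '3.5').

Step 1: insert 26 -> lo=[26] (size 1, max 26) hi=[] (size 0) -> median=26
Step 2: insert 11 -> lo=[11] (size 1, max 11) hi=[26] (size 1, min 26) -> median=18.5
Step 3: insert 11 -> lo=[11, 11] (size 2, max 11) hi=[26] (size 1, min 26) -> median=11
Step 4: insert 49 -> lo=[11, 11] (size 2, max 11) hi=[26, 49] (size 2, min 26) -> median=18.5
Step 5: insert 46 -> lo=[11, 11, 26] (size 3, max 26) hi=[46, 49] (size 2, min 46) -> median=26
Step 6: insert 13 -> lo=[11, 11, 13] (size 3, max 13) hi=[26, 46, 49] (size 3, min 26) -> median=19.5
Step 7: insert 37 -> lo=[11, 11, 13, 26] (size 4, max 26) hi=[37, 46, 49] (size 3, min 37) -> median=26
Step 8: insert 47 -> lo=[11, 11, 13, 26] (size 4, max 26) hi=[37, 46, 47, 49] (size 4, min 37) -> median=31.5

Answer: 26 18.5 11 18.5 26 19.5 26 31.5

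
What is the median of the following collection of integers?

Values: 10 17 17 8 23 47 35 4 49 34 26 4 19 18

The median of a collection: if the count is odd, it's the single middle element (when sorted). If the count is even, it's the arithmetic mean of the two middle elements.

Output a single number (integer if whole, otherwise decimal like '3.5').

Step 1: insert 10 -> lo=[10] (size 1, max 10) hi=[] (size 0) -> median=10
Step 2: insert 17 -> lo=[10] (size 1, max 10) hi=[17] (size 1, min 17) -> median=13.5
Step 3: insert 17 -> lo=[10, 17] (size 2, max 17) hi=[17] (size 1, min 17) -> median=17
Step 4: insert 8 -> lo=[8, 10] (size 2, max 10) hi=[17, 17] (size 2, min 17) -> median=13.5
Step 5: insert 23 -> lo=[8, 10, 17] (size 3, max 17) hi=[17, 23] (size 2, min 17) -> median=17
Step 6: insert 47 -> lo=[8, 10, 17] (size 3, max 17) hi=[17, 23, 47] (size 3, min 17) -> median=17
Step 7: insert 35 -> lo=[8, 10, 17, 17] (size 4, max 17) hi=[23, 35, 47] (size 3, min 23) -> median=17
Step 8: insert 4 -> lo=[4, 8, 10, 17] (size 4, max 17) hi=[17, 23, 35, 47] (size 4, min 17) -> median=17
Step 9: insert 49 -> lo=[4, 8, 10, 17, 17] (size 5, max 17) hi=[23, 35, 47, 49] (size 4, min 23) -> median=17
Step 10: insert 34 -> lo=[4, 8, 10, 17, 17] (size 5, max 17) hi=[23, 34, 35, 47, 49] (size 5, min 23) -> median=20
Step 11: insert 26 -> lo=[4, 8, 10, 17, 17, 23] (size 6, max 23) hi=[26, 34, 35, 47, 49] (size 5, min 26) -> median=23
Step 12: insert 4 -> lo=[4, 4, 8, 10, 17, 17] (size 6, max 17) hi=[23, 26, 34, 35, 47, 49] (size 6, min 23) -> median=20
Step 13: insert 19 -> lo=[4, 4, 8, 10, 17, 17, 19] (size 7, max 19) hi=[23, 26, 34, 35, 47, 49] (size 6, min 23) -> median=19
Step 14: insert 18 -> lo=[4, 4, 8, 10, 17, 17, 18] (size 7, max 18) hi=[19, 23, 26, 34, 35, 47, 49] (size 7, min 19) -> median=18.5

Answer: 18.5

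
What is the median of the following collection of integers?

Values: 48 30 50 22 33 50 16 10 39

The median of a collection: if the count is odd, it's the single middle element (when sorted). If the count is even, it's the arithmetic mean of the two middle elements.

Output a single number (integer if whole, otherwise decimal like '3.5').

Answer: 33

Derivation:
Step 1: insert 48 -> lo=[48] (size 1, max 48) hi=[] (size 0) -> median=48
Step 2: insert 30 -> lo=[30] (size 1, max 30) hi=[48] (size 1, min 48) -> median=39
Step 3: insert 50 -> lo=[30, 48] (size 2, max 48) hi=[50] (size 1, min 50) -> median=48
Step 4: insert 22 -> lo=[22, 30] (size 2, max 30) hi=[48, 50] (size 2, min 48) -> median=39
Step 5: insert 33 -> lo=[22, 30, 33] (size 3, max 33) hi=[48, 50] (size 2, min 48) -> median=33
Step 6: insert 50 -> lo=[22, 30, 33] (size 3, max 33) hi=[48, 50, 50] (size 3, min 48) -> median=40.5
Step 7: insert 16 -> lo=[16, 22, 30, 33] (size 4, max 33) hi=[48, 50, 50] (size 3, min 48) -> median=33
Step 8: insert 10 -> lo=[10, 16, 22, 30] (size 4, max 30) hi=[33, 48, 50, 50] (size 4, min 33) -> median=31.5
Step 9: insert 39 -> lo=[10, 16, 22, 30, 33] (size 5, max 33) hi=[39, 48, 50, 50] (size 4, min 39) -> median=33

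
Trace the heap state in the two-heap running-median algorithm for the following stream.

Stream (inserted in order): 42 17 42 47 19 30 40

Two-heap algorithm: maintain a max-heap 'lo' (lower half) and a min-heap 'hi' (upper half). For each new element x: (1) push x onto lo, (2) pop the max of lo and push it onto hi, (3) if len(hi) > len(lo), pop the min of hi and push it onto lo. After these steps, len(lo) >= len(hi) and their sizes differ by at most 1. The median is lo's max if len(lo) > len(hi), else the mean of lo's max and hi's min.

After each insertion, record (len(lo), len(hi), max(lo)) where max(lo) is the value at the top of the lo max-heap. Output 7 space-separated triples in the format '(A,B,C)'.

Answer: (1,0,42) (1,1,17) (2,1,42) (2,2,42) (3,2,42) (3,3,30) (4,3,40)

Derivation:
Step 1: insert 42 -> lo=[42] hi=[] -> (len(lo)=1, len(hi)=0, max(lo)=42)
Step 2: insert 17 -> lo=[17] hi=[42] -> (len(lo)=1, len(hi)=1, max(lo)=17)
Step 3: insert 42 -> lo=[17, 42] hi=[42] -> (len(lo)=2, len(hi)=1, max(lo)=42)
Step 4: insert 47 -> lo=[17, 42] hi=[42, 47] -> (len(lo)=2, len(hi)=2, max(lo)=42)
Step 5: insert 19 -> lo=[17, 19, 42] hi=[42, 47] -> (len(lo)=3, len(hi)=2, max(lo)=42)
Step 6: insert 30 -> lo=[17, 19, 30] hi=[42, 42, 47] -> (len(lo)=3, len(hi)=3, max(lo)=30)
Step 7: insert 40 -> lo=[17, 19, 30, 40] hi=[42, 42, 47] -> (len(lo)=4, len(hi)=3, max(lo)=40)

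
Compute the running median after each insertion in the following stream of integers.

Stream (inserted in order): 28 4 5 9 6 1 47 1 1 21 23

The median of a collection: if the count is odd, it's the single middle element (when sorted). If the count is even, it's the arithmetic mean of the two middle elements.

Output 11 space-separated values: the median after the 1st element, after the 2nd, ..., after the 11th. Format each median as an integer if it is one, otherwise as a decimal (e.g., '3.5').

Step 1: insert 28 -> lo=[28] (size 1, max 28) hi=[] (size 0) -> median=28
Step 2: insert 4 -> lo=[4] (size 1, max 4) hi=[28] (size 1, min 28) -> median=16
Step 3: insert 5 -> lo=[4, 5] (size 2, max 5) hi=[28] (size 1, min 28) -> median=5
Step 4: insert 9 -> lo=[4, 5] (size 2, max 5) hi=[9, 28] (size 2, min 9) -> median=7
Step 5: insert 6 -> lo=[4, 5, 6] (size 3, max 6) hi=[9, 28] (size 2, min 9) -> median=6
Step 6: insert 1 -> lo=[1, 4, 5] (size 3, max 5) hi=[6, 9, 28] (size 3, min 6) -> median=5.5
Step 7: insert 47 -> lo=[1, 4, 5, 6] (size 4, max 6) hi=[9, 28, 47] (size 3, min 9) -> median=6
Step 8: insert 1 -> lo=[1, 1, 4, 5] (size 4, max 5) hi=[6, 9, 28, 47] (size 4, min 6) -> median=5.5
Step 9: insert 1 -> lo=[1, 1, 1, 4, 5] (size 5, max 5) hi=[6, 9, 28, 47] (size 4, min 6) -> median=5
Step 10: insert 21 -> lo=[1, 1, 1, 4, 5] (size 5, max 5) hi=[6, 9, 21, 28, 47] (size 5, min 6) -> median=5.5
Step 11: insert 23 -> lo=[1, 1, 1, 4, 5, 6] (size 6, max 6) hi=[9, 21, 23, 28, 47] (size 5, min 9) -> median=6

Answer: 28 16 5 7 6 5.5 6 5.5 5 5.5 6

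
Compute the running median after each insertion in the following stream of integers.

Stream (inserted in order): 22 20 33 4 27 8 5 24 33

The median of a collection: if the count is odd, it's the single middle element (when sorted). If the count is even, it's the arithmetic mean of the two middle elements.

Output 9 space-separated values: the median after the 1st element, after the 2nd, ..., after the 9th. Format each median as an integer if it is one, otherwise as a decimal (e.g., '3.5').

Step 1: insert 22 -> lo=[22] (size 1, max 22) hi=[] (size 0) -> median=22
Step 2: insert 20 -> lo=[20] (size 1, max 20) hi=[22] (size 1, min 22) -> median=21
Step 3: insert 33 -> lo=[20, 22] (size 2, max 22) hi=[33] (size 1, min 33) -> median=22
Step 4: insert 4 -> lo=[4, 20] (size 2, max 20) hi=[22, 33] (size 2, min 22) -> median=21
Step 5: insert 27 -> lo=[4, 20, 22] (size 3, max 22) hi=[27, 33] (size 2, min 27) -> median=22
Step 6: insert 8 -> lo=[4, 8, 20] (size 3, max 20) hi=[22, 27, 33] (size 3, min 22) -> median=21
Step 7: insert 5 -> lo=[4, 5, 8, 20] (size 4, max 20) hi=[22, 27, 33] (size 3, min 22) -> median=20
Step 8: insert 24 -> lo=[4, 5, 8, 20] (size 4, max 20) hi=[22, 24, 27, 33] (size 4, min 22) -> median=21
Step 9: insert 33 -> lo=[4, 5, 8, 20, 22] (size 5, max 22) hi=[24, 27, 33, 33] (size 4, min 24) -> median=22

Answer: 22 21 22 21 22 21 20 21 22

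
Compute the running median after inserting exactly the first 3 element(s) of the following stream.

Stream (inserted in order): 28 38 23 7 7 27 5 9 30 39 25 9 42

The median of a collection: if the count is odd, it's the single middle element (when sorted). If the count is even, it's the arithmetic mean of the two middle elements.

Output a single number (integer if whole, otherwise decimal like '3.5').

Step 1: insert 28 -> lo=[28] (size 1, max 28) hi=[] (size 0) -> median=28
Step 2: insert 38 -> lo=[28] (size 1, max 28) hi=[38] (size 1, min 38) -> median=33
Step 3: insert 23 -> lo=[23, 28] (size 2, max 28) hi=[38] (size 1, min 38) -> median=28

Answer: 28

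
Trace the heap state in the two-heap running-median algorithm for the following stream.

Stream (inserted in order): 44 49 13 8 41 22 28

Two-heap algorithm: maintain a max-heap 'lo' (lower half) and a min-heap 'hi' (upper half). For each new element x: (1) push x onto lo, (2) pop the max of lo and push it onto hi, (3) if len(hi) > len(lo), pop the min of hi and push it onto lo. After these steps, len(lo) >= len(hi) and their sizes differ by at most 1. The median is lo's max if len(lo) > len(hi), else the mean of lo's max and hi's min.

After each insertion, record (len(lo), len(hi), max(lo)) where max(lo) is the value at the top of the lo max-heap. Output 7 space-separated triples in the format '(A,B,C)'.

Answer: (1,0,44) (1,1,44) (2,1,44) (2,2,13) (3,2,41) (3,3,22) (4,3,28)

Derivation:
Step 1: insert 44 -> lo=[44] hi=[] -> (len(lo)=1, len(hi)=0, max(lo)=44)
Step 2: insert 49 -> lo=[44] hi=[49] -> (len(lo)=1, len(hi)=1, max(lo)=44)
Step 3: insert 13 -> lo=[13, 44] hi=[49] -> (len(lo)=2, len(hi)=1, max(lo)=44)
Step 4: insert 8 -> lo=[8, 13] hi=[44, 49] -> (len(lo)=2, len(hi)=2, max(lo)=13)
Step 5: insert 41 -> lo=[8, 13, 41] hi=[44, 49] -> (len(lo)=3, len(hi)=2, max(lo)=41)
Step 6: insert 22 -> lo=[8, 13, 22] hi=[41, 44, 49] -> (len(lo)=3, len(hi)=3, max(lo)=22)
Step 7: insert 28 -> lo=[8, 13, 22, 28] hi=[41, 44, 49] -> (len(lo)=4, len(hi)=3, max(lo)=28)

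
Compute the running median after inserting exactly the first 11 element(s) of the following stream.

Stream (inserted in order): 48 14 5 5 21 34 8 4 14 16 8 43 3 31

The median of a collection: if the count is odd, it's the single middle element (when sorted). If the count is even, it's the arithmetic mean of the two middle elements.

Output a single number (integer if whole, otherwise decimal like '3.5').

Answer: 14

Derivation:
Step 1: insert 48 -> lo=[48] (size 1, max 48) hi=[] (size 0) -> median=48
Step 2: insert 14 -> lo=[14] (size 1, max 14) hi=[48] (size 1, min 48) -> median=31
Step 3: insert 5 -> lo=[5, 14] (size 2, max 14) hi=[48] (size 1, min 48) -> median=14
Step 4: insert 5 -> lo=[5, 5] (size 2, max 5) hi=[14, 48] (size 2, min 14) -> median=9.5
Step 5: insert 21 -> lo=[5, 5, 14] (size 3, max 14) hi=[21, 48] (size 2, min 21) -> median=14
Step 6: insert 34 -> lo=[5, 5, 14] (size 3, max 14) hi=[21, 34, 48] (size 3, min 21) -> median=17.5
Step 7: insert 8 -> lo=[5, 5, 8, 14] (size 4, max 14) hi=[21, 34, 48] (size 3, min 21) -> median=14
Step 8: insert 4 -> lo=[4, 5, 5, 8] (size 4, max 8) hi=[14, 21, 34, 48] (size 4, min 14) -> median=11
Step 9: insert 14 -> lo=[4, 5, 5, 8, 14] (size 5, max 14) hi=[14, 21, 34, 48] (size 4, min 14) -> median=14
Step 10: insert 16 -> lo=[4, 5, 5, 8, 14] (size 5, max 14) hi=[14, 16, 21, 34, 48] (size 5, min 14) -> median=14
Step 11: insert 8 -> lo=[4, 5, 5, 8, 8, 14] (size 6, max 14) hi=[14, 16, 21, 34, 48] (size 5, min 14) -> median=14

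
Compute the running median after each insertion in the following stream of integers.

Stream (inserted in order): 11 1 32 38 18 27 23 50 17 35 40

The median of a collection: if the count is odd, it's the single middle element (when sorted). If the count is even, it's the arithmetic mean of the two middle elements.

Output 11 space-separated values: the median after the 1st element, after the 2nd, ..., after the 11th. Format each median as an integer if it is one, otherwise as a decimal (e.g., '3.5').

Answer: 11 6 11 21.5 18 22.5 23 25 23 25 27

Derivation:
Step 1: insert 11 -> lo=[11] (size 1, max 11) hi=[] (size 0) -> median=11
Step 2: insert 1 -> lo=[1] (size 1, max 1) hi=[11] (size 1, min 11) -> median=6
Step 3: insert 32 -> lo=[1, 11] (size 2, max 11) hi=[32] (size 1, min 32) -> median=11
Step 4: insert 38 -> lo=[1, 11] (size 2, max 11) hi=[32, 38] (size 2, min 32) -> median=21.5
Step 5: insert 18 -> lo=[1, 11, 18] (size 3, max 18) hi=[32, 38] (size 2, min 32) -> median=18
Step 6: insert 27 -> lo=[1, 11, 18] (size 3, max 18) hi=[27, 32, 38] (size 3, min 27) -> median=22.5
Step 7: insert 23 -> lo=[1, 11, 18, 23] (size 4, max 23) hi=[27, 32, 38] (size 3, min 27) -> median=23
Step 8: insert 50 -> lo=[1, 11, 18, 23] (size 4, max 23) hi=[27, 32, 38, 50] (size 4, min 27) -> median=25
Step 9: insert 17 -> lo=[1, 11, 17, 18, 23] (size 5, max 23) hi=[27, 32, 38, 50] (size 4, min 27) -> median=23
Step 10: insert 35 -> lo=[1, 11, 17, 18, 23] (size 5, max 23) hi=[27, 32, 35, 38, 50] (size 5, min 27) -> median=25
Step 11: insert 40 -> lo=[1, 11, 17, 18, 23, 27] (size 6, max 27) hi=[32, 35, 38, 40, 50] (size 5, min 32) -> median=27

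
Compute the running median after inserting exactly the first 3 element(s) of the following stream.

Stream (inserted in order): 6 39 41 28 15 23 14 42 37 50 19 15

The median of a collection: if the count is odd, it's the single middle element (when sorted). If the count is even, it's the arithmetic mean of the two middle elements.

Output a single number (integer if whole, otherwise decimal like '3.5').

Answer: 39

Derivation:
Step 1: insert 6 -> lo=[6] (size 1, max 6) hi=[] (size 0) -> median=6
Step 2: insert 39 -> lo=[6] (size 1, max 6) hi=[39] (size 1, min 39) -> median=22.5
Step 3: insert 41 -> lo=[6, 39] (size 2, max 39) hi=[41] (size 1, min 41) -> median=39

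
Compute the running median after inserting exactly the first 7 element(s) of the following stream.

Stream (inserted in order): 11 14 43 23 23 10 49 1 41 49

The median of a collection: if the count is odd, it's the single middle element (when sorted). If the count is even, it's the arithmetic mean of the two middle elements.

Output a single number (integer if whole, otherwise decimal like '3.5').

Answer: 23

Derivation:
Step 1: insert 11 -> lo=[11] (size 1, max 11) hi=[] (size 0) -> median=11
Step 2: insert 14 -> lo=[11] (size 1, max 11) hi=[14] (size 1, min 14) -> median=12.5
Step 3: insert 43 -> lo=[11, 14] (size 2, max 14) hi=[43] (size 1, min 43) -> median=14
Step 4: insert 23 -> lo=[11, 14] (size 2, max 14) hi=[23, 43] (size 2, min 23) -> median=18.5
Step 5: insert 23 -> lo=[11, 14, 23] (size 3, max 23) hi=[23, 43] (size 2, min 23) -> median=23
Step 6: insert 10 -> lo=[10, 11, 14] (size 3, max 14) hi=[23, 23, 43] (size 3, min 23) -> median=18.5
Step 7: insert 49 -> lo=[10, 11, 14, 23] (size 4, max 23) hi=[23, 43, 49] (size 3, min 23) -> median=23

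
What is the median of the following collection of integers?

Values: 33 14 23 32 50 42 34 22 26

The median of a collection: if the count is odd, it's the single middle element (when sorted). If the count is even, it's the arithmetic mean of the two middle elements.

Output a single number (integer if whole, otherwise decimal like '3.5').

Answer: 32

Derivation:
Step 1: insert 33 -> lo=[33] (size 1, max 33) hi=[] (size 0) -> median=33
Step 2: insert 14 -> lo=[14] (size 1, max 14) hi=[33] (size 1, min 33) -> median=23.5
Step 3: insert 23 -> lo=[14, 23] (size 2, max 23) hi=[33] (size 1, min 33) -> median=23
Step 4: insert 32 -> lo=[14, 23] (size 2, max 23) hi=[32, 33] (size 2, min 32) -> median=27.5
Step 5: insert 50 -> lo=[14, 23, 32] (size 3, max 32) hi=[33, 50] (size 2, min 33) -> median=32
Step 6: insert 42 -> lo=[14, 23, 32] (size 3, max 32) hi=[33, 42, 50] (size 3, min 33) -> median=32.5
Step 7: insert 34 -> lo=[14, 23, 32, 33] (size 4, max 33) hi=[34, 42, 50] (size 3, min 34) -> median=33
Step 8: insert 22 -> lo=[14, 22, 23, 32] (size 4, max 32) hi=[33, 34, 42, 50] (size 4, min 33) -> median=32.5
Step 9: insert 26 -> lo=[14, 22, 23, 26, 32] (size 5, max 32) hi=[33, 34, 42, 50] (size 4, min 33) -> median=32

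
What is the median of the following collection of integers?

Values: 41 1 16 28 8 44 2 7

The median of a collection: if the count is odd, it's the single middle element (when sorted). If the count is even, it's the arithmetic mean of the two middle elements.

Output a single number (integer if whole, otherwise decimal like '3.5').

Answer: 12

Derivation:
Step 1: insert 41 -> lo=[41] (size 1, max 41) hi=[] (size 0) -> median=41
Step 2: insert 1 -> lo=[1] (size 1, max 1) hi=[41] (size 1, min 41) -> median=21
Step 3: insert 16 -> lo=[1, 16] (size 2, max 16) hi=[41] (size 1, min 41) -> median=16
Step 4: insert 28 -> lo=[1, 16] (size 2, max 16) hi=[28, 41] (size 2, min 28) -> median=22
Step 5: insert 8 -> lo=[1, 8, 16] (size 3, max 16) hi=[28, 41] (size 2, min 28) -> median=16
Step 6: insert 44 -> lo=[1, 8, 16] (size 3, max 16) hi=[28, 41, 44] (size 3, min 28) -> median=22
Step 7: insert 2 -> lo=[1, 2, 8, 16] (size 4, max 16) hi=[28, 41, 44] (size 3, min 28) -> median=16
Step 8: insert 7 -> lo=[1, 2, 7, 8] (size 4, max 8) hi=[16, 28, 41, 44] (size 4, min 16) -> median=12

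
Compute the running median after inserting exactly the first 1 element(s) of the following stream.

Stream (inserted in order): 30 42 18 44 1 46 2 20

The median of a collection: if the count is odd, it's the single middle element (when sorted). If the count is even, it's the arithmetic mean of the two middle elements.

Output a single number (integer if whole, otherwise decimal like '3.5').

Step 1: insert 30 -> lo=[30] (size 1, max 30) hi=[] (size 0) -> median=30

Answer: 30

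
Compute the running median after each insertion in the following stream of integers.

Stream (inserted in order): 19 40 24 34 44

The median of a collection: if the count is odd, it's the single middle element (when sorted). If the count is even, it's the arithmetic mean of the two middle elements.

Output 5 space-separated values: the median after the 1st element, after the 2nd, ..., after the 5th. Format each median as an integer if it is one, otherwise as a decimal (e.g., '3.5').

Step 1: insert 19 -> lo=[19] (size 1, max 19) hi=[] (size 0) -> median=19
Step 2: insert 40 -> lo=[19] (size 1, max 19) hi=[40] (size 1, min 40) -> median=29.5
Step 3: insert 24 -> lo=[19, 24] (size 2, max 24) hi=[40] (size 1, min 40) -> median=24
Step 4: insert 34 -> lo=[19, 24] (size 2, max 24) hi=[34, 40] (size 2, min 34) -> median=29
Step 5: insert 44 -> lo=[19, 24, 34] (size 3, max 34) hi=[40, 44] (size 2, min 40) -> median=34

Answer: 19 29.5 24 29 34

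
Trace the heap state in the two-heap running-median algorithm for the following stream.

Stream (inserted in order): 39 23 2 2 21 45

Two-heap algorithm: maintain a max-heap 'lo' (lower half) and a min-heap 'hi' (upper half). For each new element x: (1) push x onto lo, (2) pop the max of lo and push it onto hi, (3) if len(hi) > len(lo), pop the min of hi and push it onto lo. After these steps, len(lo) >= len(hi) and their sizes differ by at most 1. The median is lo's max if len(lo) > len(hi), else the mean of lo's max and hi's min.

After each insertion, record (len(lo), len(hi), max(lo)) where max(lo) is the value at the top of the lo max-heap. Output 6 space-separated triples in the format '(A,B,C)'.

Step 1: insert 39 -> lo=[39] hi=[] -> (len(lo)=1, len(hi)=0, max(lo)=39)
Step 2: insert 23 -> lo=[23] hi=[39] -> (len(lo)=1, len(hi)=1, max(lo)=23)
Step 3: insert 2 -> lo=[2, 23] hi=[39] -> (len(lo)=2, len(hi)=1, max(lo)=23)
Step 4: insert 2 -> lo=[2, 2] hi=[23, 39] -> (len(lo)=2, len(hi)=2, max(lo)=2)
Step 5: insert 21 -> lo=[2, 2, 21] hi=[23, 39] -> (len(lo)=3, len(hi)=2, max(lo)=21)
Step 6: insert 45 -> lo=[2, 2, 21] hi=[23, 39, 45] -> (len(lo)=3, len(hi)=3, max(lo)=21)

Answer: (1,0,39) (1,1,23) (2,1,23) (2,2,2) (3,2,21) (3,3,21)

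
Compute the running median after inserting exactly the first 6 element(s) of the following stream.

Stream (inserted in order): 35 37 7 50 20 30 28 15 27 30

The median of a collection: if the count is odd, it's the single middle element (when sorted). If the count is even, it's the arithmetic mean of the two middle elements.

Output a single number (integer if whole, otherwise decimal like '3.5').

Answer: 32.5

Derivation:
Step 1: insert 35 -> lo=[35] (size 1, max 35) hi=[] (size 0) -> median=35
Step 2: insert 37 -> lo=[35] (size 1, max 35) hi=[37] (size 1, min 37) -> median=36
Step 3: insert 7 -> lo=[7, 35] (size 2, max 35) hi=[37] (size 1, min 37) -> median=35
Step 4: insert 50 -> lo=[7, 35] (size 2, max 35) hi=[37, 50] (size 2, min 37) -> median=36
Step 5: insert 20 -> lo=[7, 20, 35] (size 3, max 35) hi=[37, 50] (size 2, min 37) -> median=35
Step 6: insert 30 -> lo=[7, 20, 30] (size 3, max 30) hi=[35, 37, 50] (size 3, min 35) -> median=32.5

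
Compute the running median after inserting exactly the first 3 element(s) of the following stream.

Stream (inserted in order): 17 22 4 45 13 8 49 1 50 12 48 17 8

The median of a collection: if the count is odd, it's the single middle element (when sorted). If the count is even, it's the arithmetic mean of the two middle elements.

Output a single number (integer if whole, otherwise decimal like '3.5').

Step 1: insert 17 -> lo=[17] (size 1, max 17) hi=[] (size 0) -> median=17
Step 2: insert 22 -> lo=[17] (size 1, max 17) hi=[22] (size 1, min 22) -> median=19.5
Step 3: insert 4 -> lo=[4, 17] (size 2, max 17) hi=[22] (size 1, min 22) -> median=17

Answer: 17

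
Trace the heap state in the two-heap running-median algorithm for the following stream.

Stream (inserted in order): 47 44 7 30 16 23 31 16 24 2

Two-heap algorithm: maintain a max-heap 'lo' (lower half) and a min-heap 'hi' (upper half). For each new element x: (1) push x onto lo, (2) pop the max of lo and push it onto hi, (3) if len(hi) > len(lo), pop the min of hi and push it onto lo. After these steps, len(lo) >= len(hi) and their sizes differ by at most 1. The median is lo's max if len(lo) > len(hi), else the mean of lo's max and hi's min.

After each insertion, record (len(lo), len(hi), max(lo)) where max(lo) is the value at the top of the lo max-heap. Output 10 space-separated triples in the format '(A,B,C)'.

Answer: (1,0,47) (1,1,44) (2,1,44) (2,2,30) (3,2,30) (3,3,23) (4,3,30) (4,4,23) (5,4,24) (5,5,23)

Derivation:
Step 1: insert 47 -> lo=[47] hi=[] -> (len(lo)=1, len(hi)=0, max(lo)=47)
Step 2: insert 44 -> lo=[44] hi=[47] -> (len(lo)=1, len(hi)=1, max(lo)=44)
Step 3: insert 7 -> lo=[7, 44] hi=[47] -> (len(lo)=2, len(hi)=1, max(lo)=44)
Step 4: insert 30 -> lo=[7, 30] hi=[44, 47] -> (len(lo)=2, len(hi)=2, max(lo)=30)
Step 5: insert 16 -> lo=[7, 16, 30] hi=[44, 47] -> (len(lo)=3, len(hi)=2, max(lo)=30)
Step 6: insert 23 -> lo=[7, 16, 23] hi=[30, 44, 47] -> (len(lo)=3, len(hi)=3, max(lo)=23)
Step 7: insert 31 -> lo=[7, 16, 23, 30] hi=[31, 44, 47] -> (len(lo)=4, len(hi)=3, max(lo)=30)
Step 8: insert 16 -> lo=[7, 16, 16, 23] hi=[30, 31, 44, 47] -> (len(lo)=4, len(hi)=4, max(lo)=23)
Step 9: insert 24 -> lo=[7, 16, 16, 23, 24] hi=[30, 31, 44, 47] -> (len(lo)=5, len(hi)=4, max(lo)=24)
Step 10: insert 2 -> lo=[2, 7, 16, 16, 23] hi=[24, 30, 31, 44, 47] -> (len(lo)=5, len(hi)=5, max(lo)=23)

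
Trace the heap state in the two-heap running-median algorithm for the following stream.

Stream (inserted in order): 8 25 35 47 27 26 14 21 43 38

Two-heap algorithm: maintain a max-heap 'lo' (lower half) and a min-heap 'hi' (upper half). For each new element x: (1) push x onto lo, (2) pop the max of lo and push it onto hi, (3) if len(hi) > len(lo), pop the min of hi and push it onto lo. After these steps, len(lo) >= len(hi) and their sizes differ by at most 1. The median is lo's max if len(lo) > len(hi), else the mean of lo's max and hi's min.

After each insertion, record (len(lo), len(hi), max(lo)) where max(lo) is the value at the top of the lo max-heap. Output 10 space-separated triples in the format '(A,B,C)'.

Answer: (1,0,8) (1,1,8) (2,1,25) (2,2,25) (3,2,27) (3,3,26) (4,3,26) (4,4,25) (5,4,26) (5,5,26)

Derivation:
Step 1: insert 8 -> lo=[8] hi=[] -> (len(lo)=1, len(hi)=0, max(lo)=8)
Step 2: insert 25 -> lo=[8] hi=[25] -> (len(lo)=1, len(hi)=1, max(lo)=8)
Step 3: insert 35 -> lo=[8, 25] hi=[35] -> (len(lo)=2, len(hi)=1, max(lo)=25)
Step 4: insert 47 -> lo=[8, 25] hi=[35, 47] -> (len(lo)=2, len(hi)=2, max(lo)=25)
Step 5: insert 27 -> lo=[8, 25, 27] hi=[35, 47] -> (len(lo)=3, len(hi)=2, max(lo)=27)
Step 6: insert 26 -> lo=[8, 25, 26] hi=[27, 35, 47] -> (len(lo)=3, len(hi)=3, max(lo)=26)
Step 7: insert 14 -> lo=[8, 14, 25, 26] hi=[27, 35, 47] -> (len(lo)=4, len(hi)=3, max(lo)=26)
Step 8: insert 21 -> lo=[8, 14, 21, 25] hi=[26, 27, 35, 47] -> (len(lo)=4, len(hi)=4, max(lo)=25)
Step 9: insert 43 -> lo=[8, 14, 21, 25, 26] hi=[27, 35, 43, 47] -> (len(lo)=5, len(hi)=4, max(lo)=26)
Step 10: insert 38 -> lo=[8, 14, 21, 25, 26] hi=[27, 35, 38, 43, 47] -> (len(lo)=5, len(hi)=5, max(lo)=26)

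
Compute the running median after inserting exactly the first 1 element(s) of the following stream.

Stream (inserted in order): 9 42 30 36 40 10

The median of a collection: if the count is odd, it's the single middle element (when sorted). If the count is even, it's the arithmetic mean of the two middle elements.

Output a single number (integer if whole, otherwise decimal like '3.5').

Answer: 9

Derivation:
Step 1: insert 9 -> lo=[9] (size 1, max 9) hi=[] (size 0) -> median=9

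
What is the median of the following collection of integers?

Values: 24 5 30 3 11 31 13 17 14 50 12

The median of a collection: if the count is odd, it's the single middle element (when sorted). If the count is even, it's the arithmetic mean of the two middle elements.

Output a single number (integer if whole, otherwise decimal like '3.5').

Answer: 14

Derivation:
Step 1: insert 24 -> lo=[24] (size 1, max 24) hi=[] (size 0) -> median=24
Step 2: insert 5 -> lo=[5] (size 1, max 5) hi=[24] (size 1, min 24) -> median=14.5
Step 3: insert 30 -> lo=[5, 24] (size 2, max 24) hi=[30] (size 1, min 30) -> median=24
Step 4: insert 3 -> lo=[3, 5] (size 2, max 5) hi=[24, 30] (size 2, min 24) -> median=14.5
Step 5: insert 11 -> lo=[3, 5, 11] (size 3, max 11) hi=[24, 30] (size 2, min 24) -> median=11
Step 6: insert 31 -> lo=[3, 5, 11] (size 3, max 11) hi=[24, 30, 31] (size 3, min 24) -> median=17.5
Step 7: insert 13 -> lo=[3, 5, 11, 13] (size 4, max 13) hi=[24, 30, 31] (size 3, min 24) -> median=13
Step 8: insert 17 -> lo=[3, 5, 11, 13] (size 4, max 13) hi=[17, 24, 30, 31] (size 4, min 17) -> median=15
Step 9: insert 14 -> lo=[3, 5, 11, 13, 14] (size 5, max 14) hi=[17, 24, 30, 31] (size 4, min 17) -> median=14
Step 10: insert 50 -> lo=[3, 5, 11, 13, 14] (size 5, max 14) hi=[17, 24, 30, 31, 50] (size 5, min 17) -> median=15.5
Step 11: insert 12 -> lo=[3, 5, 11, 12, 13, 14] (size 6, max 14) hi=[17, 24, 30, 31, 50] (size 5, min 17) -> median=14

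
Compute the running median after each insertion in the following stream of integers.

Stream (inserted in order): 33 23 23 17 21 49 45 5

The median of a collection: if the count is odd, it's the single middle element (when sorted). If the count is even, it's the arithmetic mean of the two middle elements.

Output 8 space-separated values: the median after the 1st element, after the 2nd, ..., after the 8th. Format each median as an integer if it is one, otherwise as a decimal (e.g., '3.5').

Answer: 33 28 23 23 23 23 23 23

Derivation:
Step 1: insert 33 -> lo=[33] (size 1, max 33) hi=[] (size 0) -> median=33
Step 2: insert 23 -> lo=[23] (size 1, max 23) hi=[33] (size 1, min 33) -> median=28
Step 3: insert 23 -> lo=[23, 23] (size 2, max 23) hi=[33] (size 1, min 33) -> median=23
Step 4: insert 17 -> lo=[17, 23] (size 2, max 23) hi=[23, 33] (size 2, min 23) -> median=23
Step 5: insert 21 -> lo=[17, 21, 23] (size 3, max 23) hi=[23, 33] (size 2, min 23) -> median=23
Step 6: insert 49 -> lo=[17, 21, 23] (size 3, max 23) hi=[23, 33, 49] (size 3, min 23) -> median=23
Step 7: insert 45 -> lo=[17, 21, 23, 23] (size 4, max 23) hi=[33, 45, 49] (size 3, min 33) -> median=23
Step 8: insert 5 -> lo=[5, 17, 21, 23] (size 4, max 23) hi=[23, 33, 45, 49] (size 4, min 23) -> median=23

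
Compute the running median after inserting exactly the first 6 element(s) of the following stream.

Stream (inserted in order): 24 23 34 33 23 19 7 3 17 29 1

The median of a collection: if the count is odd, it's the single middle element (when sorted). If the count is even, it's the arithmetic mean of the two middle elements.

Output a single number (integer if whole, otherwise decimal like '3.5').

Answer: 23.5

Derivation:
Step 1: insert 24 -> lo=[24] (size 1, max 24) hi=[] (size 0) -> median=24
Step 2: insert 23 -> lo=[23] (size 1, max 23) hi=[24] (size 1, min 24) -> median=23.5
Step 3: insert 34 -> lo=[23, 24] (size 2, max 24) hi=[34] (size 1, min 34) -> median=24
Step 4: insert 33 -> lo=[23, 24] (size 2, max 24) hi=[33, 34] (size 2, min 33) -> median=28.5
Step 5: insert 23 -> lo=[23, 23, 24] (size 3, max 24) hi=[33, 34] (size 2, min 33) -> median=24
Step 6: insert 19 -> lo=[19, 23, 23] (size 3, max 23) hi=[24, 33, 34] (size 3, min 24) -> median=23.5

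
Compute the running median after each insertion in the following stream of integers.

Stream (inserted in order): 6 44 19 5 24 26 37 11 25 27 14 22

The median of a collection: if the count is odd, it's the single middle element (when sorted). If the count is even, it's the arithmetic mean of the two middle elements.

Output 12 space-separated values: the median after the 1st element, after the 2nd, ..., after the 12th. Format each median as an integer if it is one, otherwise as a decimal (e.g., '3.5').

Step 1: insert 6 -> lo=[6] (size 1, max 6) hi=[] (size 0) -> median=6
Step 2: insert 44 -> lo=[6] (size 1, max 6) hi=[44] (size 1, min 44) -> median=25
Step 3: insert 19 -> lo=[6, 19] (size 2, max 19) hi=[44] (size 1, min 44) -> median=19
Step 4: insert 5 -> lo=[5, 6] (size 2, max 6) hi=[19, 44] (size 2, min 19) -> median=12.5
Step 5: insert 24 -> lo=[5, 6, 19] (size 3, max 19) hi=[24, 44] (size 2, min 24) -> median=19
Step 6: insert 26 -> lo=[5, 6, 19] (size 3, max 19) hi=[24, 26, 44] (size 3, min 24) -> median=21.5
Step 7: insert 37 -> lo=[5, 6, 19, 24] (size 4, max 24) hi=[26, 37, 44] (size 3, min 26) -> median=24
Step 8: insert 11 -> lo=[5, 6, 11, 19] (size 4, max 19) hi=[24, 26, 37, 44] (size 4, min 24) -> median=21.5
Step 9: insert 25 -> lo=[5, 6, 11, 19, 24] (size 5, max 24) hi=[25, 26, 37, 44] (size 4, min 25) -> median=24
Step 10: insert 27 -> lo=[5, 6, 11, 19, 24] (size 5, max 24) hi=[25, 26, 27, 37, 44] (size 5, min 25) -> median=24.5
Step 11: insert 14 -> lo=[5, 6, 11, 14, 19, 24] (size 6, max 24) hi=[25, 26, 27, 37, 44] (size 5, min 25) -> median=24
Step 12: insert 22 -> lo=[5, 6, 11, 14, 19, 22] (size 6, max 22) hi=[24, 25, 26, 27, 37, 44] (size 6, min 24) -> median=23

Answer: 6 25 19 12.5 19 21.5 24 21.5 24 24.5 24 23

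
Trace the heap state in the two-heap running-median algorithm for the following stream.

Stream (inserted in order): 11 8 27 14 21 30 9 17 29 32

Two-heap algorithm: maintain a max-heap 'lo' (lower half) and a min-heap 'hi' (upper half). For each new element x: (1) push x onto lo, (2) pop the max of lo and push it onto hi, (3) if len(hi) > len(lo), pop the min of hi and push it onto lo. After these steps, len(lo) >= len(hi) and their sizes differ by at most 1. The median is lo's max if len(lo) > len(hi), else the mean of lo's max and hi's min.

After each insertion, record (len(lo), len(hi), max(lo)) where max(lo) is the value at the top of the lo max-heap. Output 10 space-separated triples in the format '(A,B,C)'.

Answer: (1,0,11) (1,1,8) (2,1,11) (2,2,11) (3,2,14) (3,3,14) (4,3,14) (4,4,14) (5,4,17) (5,5,17)

Derivation:
Step 1: insert 11 -> lo=[11] hi=[] -> (len(lo)=1, len(hi)=0, max(lo)=11)
Step 2: insert 8 -> lo=[8] hi=[11] -> (len(lo)=1, len(hi)=1, max(lo)=8)
Step 3: insert 27 -> lo=[8, 11] hi=[27] -> (len(lo)=2, len(hi)=1, max(lo)=11)
Step 4: insert 14 -> lo=[8, 11] hi=[14, 27] -> (len(lo)=2, len(hi)=2, max(lo)=11)
Step 5: insert 21 -> lo=[8, 11, 14] hi=[21, 27] -> (len(lo)=3, len(hi)=2, max(lo)=14)
Step 6: insert 30 -> lo=[8, 11, 14] hi=[21, 27, 30] -> (len(lo)=3, len(hi)=3, max(lo)=14)
Step 7: insert 9 -> lo=[8, 9, 11, 14] hi=[21, 27, 30] -> (len(lo)=4, len(hi)=3, max(lo)=14)
Step 8: insert 17 -> lo=[8, 9, 11, 14] hi=[17, 21, 27, 30] -> (len(lo)=4, len(hi)=4, max(lo)=14)
Step 9: insert 29 -> lo=[8, 9, 11, 14, 17] hi=[21, 27, 29, 30] -> (len(lo)=5, len(hi)=4, max(lo)=17)
Step 10: insert 32 -> lo=[8, 9, 11, 14, 17] hi=[21, 27, 29, 30, 32] -> (len(lo)=5, len(hi)=5, max(lo)=17)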